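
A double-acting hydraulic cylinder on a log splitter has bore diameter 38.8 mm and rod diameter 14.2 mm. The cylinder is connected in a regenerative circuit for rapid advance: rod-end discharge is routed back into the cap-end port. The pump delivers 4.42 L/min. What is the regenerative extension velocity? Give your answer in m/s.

In regeneration the rod-end outflow joins the pump flow into the cap end, so the net volume the pump must supply per unit advance equals the rod cross-section area.
Rod cross-section A_rod = π/4 × (14.2 mm)² = 158.4 mm^2
v = Q_pump / A_rod

v ≈ 0.465 m/s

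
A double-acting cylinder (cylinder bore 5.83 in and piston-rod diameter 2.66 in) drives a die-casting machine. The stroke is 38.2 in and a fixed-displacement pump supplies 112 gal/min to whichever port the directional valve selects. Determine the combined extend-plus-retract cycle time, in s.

t ≈ 4.24 s

Cap-side area A_cap = π/4 × (5.83 in)² = 26.69 in^2
Rod-side annular area A_ann = π/4 × (5.83² − 2.66²) = 21.14 in^2
t_ext = A_cap·L/Q = 2.365 s
t_ret = A_ann·L/Q = 1.873 s
t_cycle = t_ext + t_ret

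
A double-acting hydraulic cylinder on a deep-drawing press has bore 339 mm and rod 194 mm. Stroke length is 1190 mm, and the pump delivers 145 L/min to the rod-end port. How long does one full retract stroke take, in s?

Rod-side annular area A_ann = π/4 × (339² − 194²) = 60700 mm^2
Swept volume V = A × L; t = V / Q = A·L / Q

t ≈ 29.9 s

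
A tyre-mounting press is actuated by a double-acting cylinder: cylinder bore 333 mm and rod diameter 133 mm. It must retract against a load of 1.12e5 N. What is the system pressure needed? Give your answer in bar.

Rod-side annular area A_ann = π/4 × (333² − 133²) = 73200 mm^2
Retraction: pressure acts on the annular area.
P = F / A = 1.12e5 N / A

P ≈ 15.3 bar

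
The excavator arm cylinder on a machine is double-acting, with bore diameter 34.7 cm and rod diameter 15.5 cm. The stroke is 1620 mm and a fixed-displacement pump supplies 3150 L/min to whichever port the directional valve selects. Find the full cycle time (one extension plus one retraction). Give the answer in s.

Cap-side area A_cap = π/4 × (34.7 cm)² = 945.7 cm^2
Rod-side annular area A_ann = π/4 × (34.7² − 15.5²) = 757.0 cm^2
t_ext = A_cap·L/Q = 2.918 s
t_ret = A_ann·L/Q = 2.336 s
t_cycle = t_ext + t_ret

t ≈ 5.25 s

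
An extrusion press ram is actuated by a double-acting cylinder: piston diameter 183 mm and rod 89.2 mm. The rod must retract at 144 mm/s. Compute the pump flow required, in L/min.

Q ≈ 173 L/min

Rod-side annular area A_ann = π/4 × (183² − 89.2²) = 20050 mm^2
Q = A × v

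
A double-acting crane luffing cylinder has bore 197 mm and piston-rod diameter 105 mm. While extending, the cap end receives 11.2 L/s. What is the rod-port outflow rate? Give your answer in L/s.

Cap-side area A_cap = π/4 × (197 mm)² = 30480 mm^2
Rod-side annular area A_ann = π/4 × (197² − 105²) = 21820 mm^2
Piston speed v = Q_in/A_cap; rod-end outflow Q_out = v × A_ann = Q_in × A_ann/A_cap.

Q_out ≈ 8.02 L/s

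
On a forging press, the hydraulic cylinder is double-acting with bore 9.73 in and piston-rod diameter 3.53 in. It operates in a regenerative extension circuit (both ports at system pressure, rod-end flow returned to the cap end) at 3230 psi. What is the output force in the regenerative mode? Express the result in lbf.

With equal pressure on both faces, forces on the annular region cancel; the net push is pressure × rod cross-section.
Rod cross-section A_rod = π/4 × (3.53 in)² = 9.787 in^2
F = P × A_rod

F ≈ 31600 lbf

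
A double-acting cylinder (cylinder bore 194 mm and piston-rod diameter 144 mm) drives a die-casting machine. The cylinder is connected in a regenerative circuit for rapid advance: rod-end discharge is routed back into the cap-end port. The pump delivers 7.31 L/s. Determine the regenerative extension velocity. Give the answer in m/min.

v ≈ 26.9 m/min

In regeneration the rod-end outflow joins the pump flow into the cap end, so the net volume the pump must supply per unit advance equals the rod cross-section area.
Rod cross-section A_rod = π/4 × (144 mm)² = 16290 mm^2
v = Q_pump / A_rod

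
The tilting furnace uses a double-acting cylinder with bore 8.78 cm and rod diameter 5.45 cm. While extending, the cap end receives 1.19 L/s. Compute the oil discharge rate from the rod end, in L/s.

Cap-side area A_cap = π/4 × (8.78 cm)² = 60.55 cm^2
Rod-side annular area A_ann = π/4 × (8.78² − 5.45²) = 37.22 cm^2
Piston speed v = Q_in/A_cap; rod-end outflow Q_out = v × A_ann = Q_in × A_ann/A_cap.

Q_out ≈ 0.731 L/s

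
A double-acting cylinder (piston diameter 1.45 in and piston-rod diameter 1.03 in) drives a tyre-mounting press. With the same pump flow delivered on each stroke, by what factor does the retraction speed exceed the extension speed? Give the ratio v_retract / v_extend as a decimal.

Cap-side area A_cap = π/4 × (1.45 in)² = 1.651 in^2
Rod-side annular area A_ann = π/4 × (1.45² − 1.03²) = 0.8181 in^2
For equal Q, v ∝ 1/A, so v_ret/v_ext = A_cap/A_ann.

v_ret/v_ext ≈ 2.02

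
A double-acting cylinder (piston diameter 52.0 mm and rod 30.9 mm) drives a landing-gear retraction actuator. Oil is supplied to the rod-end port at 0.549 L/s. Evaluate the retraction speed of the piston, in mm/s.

Rod-side annular area A_ann = π/4 × (52.0² − 30.9²) = 1374 mm^2
Flow into the rod-end port fills the annular volume.
v = Q / A

v ≈ 400 mm/s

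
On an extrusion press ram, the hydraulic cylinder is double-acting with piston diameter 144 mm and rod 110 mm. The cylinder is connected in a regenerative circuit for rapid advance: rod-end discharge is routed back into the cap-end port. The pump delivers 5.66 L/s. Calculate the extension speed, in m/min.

v ≈ 35.7 m/min

In regeneration the rod-end outflow joins the pump flow into the cap end, so the net volume the pump must supply per unit advance equals the rod cross-section area.
Rod cross-section A_rod = π/4 × (110 mm)² = 9503 mm^2
v = Q_pump / A_rod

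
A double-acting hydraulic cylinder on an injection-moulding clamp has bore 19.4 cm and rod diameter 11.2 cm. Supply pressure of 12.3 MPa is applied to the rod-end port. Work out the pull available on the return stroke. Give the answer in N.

Rod-side annular area A_ann = π/4 × (19.4² − 11.2²) = 197.1 cm^2
On retraction the pressure acts on the annular area (bore minus rod).
F = P × A_ann

F ≈ 2.42e5 N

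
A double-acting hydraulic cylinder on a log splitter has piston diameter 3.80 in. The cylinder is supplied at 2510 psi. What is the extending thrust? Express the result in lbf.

F ≈ 28500 lbf

Cap-side area A_cap = π/4 × (3.80 in)² = 11.34 in^2
F = P × A_cap = 2510 psi × A_cap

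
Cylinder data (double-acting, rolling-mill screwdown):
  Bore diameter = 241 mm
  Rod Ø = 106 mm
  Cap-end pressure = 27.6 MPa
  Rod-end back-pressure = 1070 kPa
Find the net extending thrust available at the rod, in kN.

Cap-side area A_cap = π/4 × (241 mm)² = 45620 mm^2
Rod-side annular area A_ann = π/4 × (241² − 106²) = 36790 mm^2
Net thrust = P_cap·A_cap − P_rod·A_ann = 1259 kN − 39.37 kN

F ≈ 1220 kN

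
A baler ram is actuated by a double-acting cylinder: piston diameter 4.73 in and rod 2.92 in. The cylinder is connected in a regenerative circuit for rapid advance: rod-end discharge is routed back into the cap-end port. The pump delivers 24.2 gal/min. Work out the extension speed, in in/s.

In regeneration the rod-end outflow joins the pump flow into the cap end, so the net volume the pump must supply per unit advance equals the rod cross-section area.
Rod cross-section A_rod = π/4 × (2.92 in)² = 6.697 in^2
v = Q_pump / A_rod

v ≈ 13.9 in/s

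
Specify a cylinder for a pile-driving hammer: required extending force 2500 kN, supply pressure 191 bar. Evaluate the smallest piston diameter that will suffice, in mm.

D ≈ 408 mm

Extension force acts on the full piston face: F = P × (π/4)D².
D = √(4F / (πP)) = √(4 × 2500 kN / (π × 191 bar))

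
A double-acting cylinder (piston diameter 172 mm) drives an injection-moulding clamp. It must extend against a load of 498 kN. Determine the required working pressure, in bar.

Cap-side area A_cap = π/4 × (172 mm)² = 23240 mm^2
P = F / A = 498 kN / A

P ≈ 214 bar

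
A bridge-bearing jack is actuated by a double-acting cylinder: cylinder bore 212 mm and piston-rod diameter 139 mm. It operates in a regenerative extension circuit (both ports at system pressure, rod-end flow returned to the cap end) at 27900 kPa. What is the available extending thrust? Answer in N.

F ≈ 4.23e5 N

With equal pressure on both faces, forces on the annular region cancel; the net push is pressure × rod cross-section.
Rod cross-section A_rod = π/4 × (139 mm)² = 15170 mm^2
F = P × A_rod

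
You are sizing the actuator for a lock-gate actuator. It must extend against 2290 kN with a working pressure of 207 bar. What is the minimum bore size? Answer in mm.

Extension force acts on the full piston face: F = P × (π/4)D².
D = √(4F / (πP)) = √(4 × 2290 kN / (π × 207 bar))

D ≈ 375 mm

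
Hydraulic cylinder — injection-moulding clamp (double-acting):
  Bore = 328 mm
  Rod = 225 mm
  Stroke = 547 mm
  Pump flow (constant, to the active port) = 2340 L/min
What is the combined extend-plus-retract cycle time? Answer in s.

Cap-side area A_cap = π/4 × (328 mm)² = 84500 mm^2
Rod-side annular area A_ann = π/4 × (328² − 225²) = 44740 mm^2
t_ext = A_cap·L/Q = 1.185 s
t_ret = A_ann·L/Q = 0.6274 s
t_cycle = t_ext + t_ret

t ≈ 1.81 s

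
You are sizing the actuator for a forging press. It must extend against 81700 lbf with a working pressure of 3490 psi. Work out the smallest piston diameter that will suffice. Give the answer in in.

D ≈ 5.46 in

Extension force acts on the full piston face: F = P × (π/4)D².
D = √(4F / (πP)) = √(4 × 81700 lbf / (π × 3490 psi))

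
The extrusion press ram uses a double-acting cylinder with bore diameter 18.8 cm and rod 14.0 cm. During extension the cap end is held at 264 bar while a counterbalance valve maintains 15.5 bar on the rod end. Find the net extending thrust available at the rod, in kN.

Cap-side area A_cap = π/4 × (18.8 cm)² = 277.6 cm^2
Rod-side annular area A_ann = π/4 × (18.8² − 14.0²) = 123.7 cm^2
Net thrust = P_cap·A_cap − P_rod·A_ann = 732.8 kN − 19.17 kN

F ≈ 714 kN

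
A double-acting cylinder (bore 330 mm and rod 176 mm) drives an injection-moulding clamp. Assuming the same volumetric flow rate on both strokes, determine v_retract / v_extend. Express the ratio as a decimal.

v_ret/v_ext ≈ 1.40

Cap-side area A_cap = π/4 × (330 mm)² = 85530 mm^2
Rod-side annular area A_ann = π/4 × (330² − 176²) = 61200 mm^2
For equal Q, v ∝ 1/A, so v_ret/v_ext = A_cap/A_ann.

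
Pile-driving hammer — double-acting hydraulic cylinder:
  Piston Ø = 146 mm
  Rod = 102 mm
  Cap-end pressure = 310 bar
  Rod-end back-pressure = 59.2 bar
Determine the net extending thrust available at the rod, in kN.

Cap-side area A_cap = π/4 × (146 mm)² = 16740 mm^2
Rod-side annular area A_ann = π/4 × (146² − 102²) = 8570 mm^2
Net thrust = P_cap·A_cap − P_rod·A_ann = 519.0 kN − 50.74 kN

F ≈ 468 kN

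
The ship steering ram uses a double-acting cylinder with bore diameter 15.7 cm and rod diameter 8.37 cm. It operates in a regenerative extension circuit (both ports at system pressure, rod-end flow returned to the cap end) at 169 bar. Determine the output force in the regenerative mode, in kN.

With equal pressure on both faces, forces on the annular region cancel; the net push is pressure × rod cross-section.
Rod cross-section A_rod = π/4 × (8.37 cm)² = 55.02 cm^2
F = P × A_rod

F ≈ 93.0 kN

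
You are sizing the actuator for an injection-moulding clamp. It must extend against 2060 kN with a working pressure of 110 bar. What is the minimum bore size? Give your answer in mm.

D ≈ 488 mm

Extension force acts on the full piston face: F = P × (π/4)D².
D = √(4F / (πP)) = √(4 × 2060 kN / (π × 110 bar))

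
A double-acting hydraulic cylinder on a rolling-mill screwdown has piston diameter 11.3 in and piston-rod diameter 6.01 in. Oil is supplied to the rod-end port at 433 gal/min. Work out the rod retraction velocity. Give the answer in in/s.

Rod-side annular area A_ann = π/4 × (11.3² − 6.01²) = 71.92 in^2
Flow into the rod-end port fills the annular volume.
v = Q / A

v ≈ 23.2 in/s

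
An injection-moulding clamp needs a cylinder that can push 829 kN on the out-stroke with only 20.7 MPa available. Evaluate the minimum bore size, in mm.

Extension force acts on the full piston face: F = P × (π/4)D².
D = √(4F / (πP)) = √(4 × 829 kN / (π × 20.7 MPa))

D ≈ 226 mm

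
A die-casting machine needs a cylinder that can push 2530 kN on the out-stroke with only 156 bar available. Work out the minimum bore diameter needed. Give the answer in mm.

Extension force acts on the full piston face: F = P × (π/4)D².
D = √(4F / (πP)) = √(4 × 2530 kN / (π × 156 bar))

D ≈ 454 mm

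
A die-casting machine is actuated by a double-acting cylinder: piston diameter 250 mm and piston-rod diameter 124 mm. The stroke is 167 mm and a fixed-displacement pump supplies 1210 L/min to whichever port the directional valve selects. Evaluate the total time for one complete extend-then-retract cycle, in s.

t ≈ 0.713 s

Cap-side area A_cap = π/4 × (250 mm)² = 49090 mm^2
Rod-side annular area A_ann = π/4 × (250² − 124²) = 37010 mm^2
t_ext = A_cap·L/Q = 0.4065 s
t_ret = A_ann·L/Q = 0.3065 s
t_cycle = t_ext + t_ret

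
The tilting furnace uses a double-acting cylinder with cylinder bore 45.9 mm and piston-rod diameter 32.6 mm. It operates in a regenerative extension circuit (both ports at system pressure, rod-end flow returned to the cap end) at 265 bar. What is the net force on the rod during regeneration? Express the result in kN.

With equal pressure on both faces, forces on the annular region cancel; the net push is pressure × rod cross-section.
Rod cross-section A_rod = π/4 × (32.6 mm)² = 834.7 mm^2
F = P × A_rod

F ≈ 22.1 kN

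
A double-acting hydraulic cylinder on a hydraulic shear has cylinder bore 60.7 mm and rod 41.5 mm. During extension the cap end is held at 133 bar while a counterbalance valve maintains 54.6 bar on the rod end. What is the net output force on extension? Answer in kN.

F ≈ 30.1 kN

Cap-side area A_cap = π/4 × (60.7 mm)² = 2894 mm^2
Rod-side annular area A_ann = π/4 × (60.7² − 41.5²) = 1541 mm^2
Net thrust = P_cap·A_cap − P_rod·A_ann = 38.49 kN − 8.415 kN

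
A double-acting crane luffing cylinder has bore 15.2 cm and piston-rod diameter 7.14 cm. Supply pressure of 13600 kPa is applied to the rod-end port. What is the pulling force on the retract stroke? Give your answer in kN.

Rod-side annular area A_ann = π/4 × (15.2² − 7.14²) = 141.4 cm^2
On retraction the pressure acts on the annular area (bore minus rod).
F = P × A_ann

F ≈ 192 kN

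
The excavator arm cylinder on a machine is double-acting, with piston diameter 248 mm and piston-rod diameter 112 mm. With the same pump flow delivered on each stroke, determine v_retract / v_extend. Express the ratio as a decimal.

v_ret/v_ext ≈ 1.26

Cap-side area A_cap = π/4 × (248 mm)² = 48310 mm^2
Rod-side annular area A_ann = π/4 × (248² − 112²) = 38450 mm^2
For equal Q, v ∝ 1/A, so v_ret/v_ext = A_cap/A_ann.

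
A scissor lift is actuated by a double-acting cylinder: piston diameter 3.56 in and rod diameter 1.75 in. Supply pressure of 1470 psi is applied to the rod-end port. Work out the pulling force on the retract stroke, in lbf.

F ≈ 11100 lbf

Rod-side annular area A_ann = π/4 × (3.56² − 1.75²) = 7.549 in^2
On retraction the pressure acts on the annular area (bore minus rod).
F = P × A_ann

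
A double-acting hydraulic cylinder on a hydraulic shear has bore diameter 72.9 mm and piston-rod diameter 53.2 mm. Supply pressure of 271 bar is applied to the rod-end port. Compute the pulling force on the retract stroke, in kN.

F ≈ 52.9 kN

Rod-side annular area A_ann = π/4 × (72.9² − 53.2²) = 1951 mm^2
On retraction the pressure acts on the annular area (bore minus rod).
F = P × A_ann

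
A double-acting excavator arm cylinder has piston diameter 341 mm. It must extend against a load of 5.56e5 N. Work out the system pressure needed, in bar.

P ≈ 60.9 bar

Cap-side area A_cap = π/4 × (341 mm)² = 91330 mm^2
P = F / A = 5.56e5 N / A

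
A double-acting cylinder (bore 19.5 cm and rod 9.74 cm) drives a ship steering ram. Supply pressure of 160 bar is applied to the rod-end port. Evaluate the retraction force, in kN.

F ≈ 359 kN

Rod-side annular area A_ann = π/4 × (19.5² − 9.74²) = 224.1 cm^2
On retraction the pressure acts on the annular area (bore minus rod).
F = P × A_ann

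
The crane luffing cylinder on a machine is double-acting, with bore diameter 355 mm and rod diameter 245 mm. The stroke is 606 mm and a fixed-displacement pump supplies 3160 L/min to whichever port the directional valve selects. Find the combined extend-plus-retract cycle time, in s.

Cap-side area A_cap = π/4 × (355 mm)² = 98980 mm^2
Rod-side annular area A_ann = π/4 × (355² − 245²) = 51840 mm^2
t_ext = A_cap·L/Q = 1.139 s
t_ret = A_ann·L/Q = 0.5964 s
t_cycle = t_ext + t_ret

t ≈ 1.74 s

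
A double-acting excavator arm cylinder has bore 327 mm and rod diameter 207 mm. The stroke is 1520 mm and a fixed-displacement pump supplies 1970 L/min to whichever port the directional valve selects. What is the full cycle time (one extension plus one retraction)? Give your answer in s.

Cap-side area A_cap = π/4 × (327 mm)² = 83980 mm^2
Rod-side annular area A_ann = π/4 × (327² − 207²) = 50330 mm^2
t_ext = A_cap·L/Q = 3.888 s
t_ret = A_ann·L/Q = 2.330 s
t_cycle = t_ext + t_ret

t ≈ 6.22 s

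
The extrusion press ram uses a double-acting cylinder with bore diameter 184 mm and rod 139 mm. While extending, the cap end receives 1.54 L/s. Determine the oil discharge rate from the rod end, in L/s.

Cap-side area A_cap = π/4 × (184 mm)² = 26590 mm^2
Rod-side annular area A_ann = π/4 × (184² − 139²) = 11420 mm^2
Piston speed v = Q_in/A_cap; rod-end outflow Q_out = v × A_ann = Q_in × A_ann/A_cap.

Q_out ≈ 0.661 L/s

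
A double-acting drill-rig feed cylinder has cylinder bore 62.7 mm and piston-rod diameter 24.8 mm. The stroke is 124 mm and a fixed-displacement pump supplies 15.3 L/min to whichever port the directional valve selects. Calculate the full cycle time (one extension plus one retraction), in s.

Cap-side area A_cap = π/4 × (62.7 mm)² = 3088 mm^2
Rod-side annular area A_ann = π/4 × (62.7² − 24.8²) = 2605 mm^2
t_ext = A_cap·L/Q = 1.501 s
t_ret = A_ann·L/Q = 1.267 s
t_cycle = t_ext + t_ret

t ≈ 2.77 s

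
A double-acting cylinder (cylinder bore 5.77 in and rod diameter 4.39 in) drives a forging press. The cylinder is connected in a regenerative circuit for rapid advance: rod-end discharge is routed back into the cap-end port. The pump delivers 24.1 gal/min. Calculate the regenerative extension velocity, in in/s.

v ≈ 6.13 in/s

In regeneration the rod-end outflow joins the pump flow into the cap end, so the net volume the pump must supply per unit advance equals the rod cross-section area.
Rod cross-section A_rod = π/4 × (4.39 in)² = 15.14 in^2
v = Q_pump / A_rod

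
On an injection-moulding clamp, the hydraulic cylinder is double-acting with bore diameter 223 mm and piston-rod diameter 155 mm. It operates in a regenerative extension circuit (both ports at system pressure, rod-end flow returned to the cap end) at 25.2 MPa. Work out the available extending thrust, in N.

With equal pressure on both faces, forces on the annular region cancel; the net push is pressure × rod cross-section.
Rod cross-section A_rod = π/4 × (155 mm)² = 18870 mm^2
F = P × A_rod

F ≈ 4.76e5 N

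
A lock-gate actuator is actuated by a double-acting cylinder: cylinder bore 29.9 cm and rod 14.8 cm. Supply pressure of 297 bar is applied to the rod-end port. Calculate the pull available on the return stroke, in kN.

F ≈ 1570 kN

Rod-side annular area A_ann = π/4 × (29.9² − 14.8²) = 530.1 cm^2
On retraction the pressure acts on the annular area (bore minus rod).
F = P × A_ann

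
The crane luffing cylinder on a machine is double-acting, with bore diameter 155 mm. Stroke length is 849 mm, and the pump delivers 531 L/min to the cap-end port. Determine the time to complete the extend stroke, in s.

t ≈ 1.81 s

Cap-side area A_cap = π/4 × (155 mm)² = 18870 mm^2
Swept volume V = A × L; t = V / Q = A·L / Q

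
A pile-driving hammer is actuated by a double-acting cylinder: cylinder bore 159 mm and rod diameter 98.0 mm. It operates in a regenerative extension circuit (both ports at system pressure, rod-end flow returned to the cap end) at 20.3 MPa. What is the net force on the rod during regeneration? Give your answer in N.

With equal pressure on both faces, forces on the annular region cancel; the net push is pressure × rod cross-section.
Rod cross-section A_rod = π/4 × (98.0 mm)² = 7543 mm^2
F = P × A_rod

F ≈ 1.53e5 N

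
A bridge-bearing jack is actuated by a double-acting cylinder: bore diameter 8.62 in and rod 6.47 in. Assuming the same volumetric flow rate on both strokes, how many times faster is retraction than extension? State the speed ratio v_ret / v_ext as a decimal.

Cap-side area A_cap = π/4 × (8.62 in)² = 58.36 in^2
Rod-side annular area A_ann = π/4 × (8.62² − 6.47²) = 25.48 in^2
For equal Q, v ∝ 1/A, so v_ret/v_ext = A_cap/A_ann.

v_ret/v_ext ≈ 2.29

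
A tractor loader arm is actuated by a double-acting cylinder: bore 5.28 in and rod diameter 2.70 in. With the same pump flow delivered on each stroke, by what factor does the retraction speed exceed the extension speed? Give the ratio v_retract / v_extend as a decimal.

Cap-side area A_cap = π/4 × (5.28 in)² = 21.90 in^2
Rod-side annular area A_ann = π/4 × (5.28² − 2.70²) = 16.17 in^2
For equal Q, v ∝ 1/A, so v_ret/v_ext = A_cap/A_ann.

v_ret/v_ext ≈ 1.35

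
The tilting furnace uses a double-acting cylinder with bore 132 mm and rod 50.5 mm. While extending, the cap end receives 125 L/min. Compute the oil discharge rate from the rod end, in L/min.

Cap-side area A_cap = π/4 × (132 mm)² = 13680 mm^2
Rod-side annular area A_ann = π/4 × (132² − 50.5²) = 11680 mm^2
Piston speed v = Q_in/A_cap; rod-end outflow Q_out = v × A_ann = Q_in × A_ann/A_cap.

Q_out ≈ 107 L/min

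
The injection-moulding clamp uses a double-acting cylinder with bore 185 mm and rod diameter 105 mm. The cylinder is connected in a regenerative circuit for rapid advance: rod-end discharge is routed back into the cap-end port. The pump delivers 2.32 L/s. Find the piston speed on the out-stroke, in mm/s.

In regeneration the rod-end outflow joins the pump flow into the cap end, so the net volume the pump must supply per unit advance equals the rod cross-section area.
Rod cross-section A_rod = π/4 × (105 mm)² = 8659 mm^2
v = Q_pump / A_rod

v ≈ 268 mm/s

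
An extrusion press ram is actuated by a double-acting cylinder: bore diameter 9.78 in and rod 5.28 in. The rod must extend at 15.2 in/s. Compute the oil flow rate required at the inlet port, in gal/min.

Q ≈ 297 gal/min

Cap-side area A_cap = π/4 × (9.78 in)² = 75.12 in^2
Q = A × v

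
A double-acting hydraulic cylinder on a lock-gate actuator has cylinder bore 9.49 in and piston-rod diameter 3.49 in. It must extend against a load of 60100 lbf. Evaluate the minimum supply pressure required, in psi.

Cap-side area A_cap = π/4 × (9.49 in)² = 70.73 in^2
P = F / A = 60100 lbf / A

P ≈ 850 psi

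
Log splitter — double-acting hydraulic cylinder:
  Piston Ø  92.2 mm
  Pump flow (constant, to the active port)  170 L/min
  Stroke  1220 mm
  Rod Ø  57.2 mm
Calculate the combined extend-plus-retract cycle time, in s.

t ≈ 4.64 s

Cap-side area A_cap = π/4 × (92.2 mm)² = 6677 mm^2
Rod-side annular area A_ann = π/4 × (92.2² − 57.2²) = 4107 mm^2
t_ext = A_cap·L/Q = 2.875 s
t_ret = A_ann·L/Q = 1.768 s
t_cycle = t_ext + t_ret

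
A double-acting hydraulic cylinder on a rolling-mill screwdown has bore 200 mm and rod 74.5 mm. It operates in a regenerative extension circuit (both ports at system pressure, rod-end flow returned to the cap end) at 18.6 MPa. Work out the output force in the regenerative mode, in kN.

F ≈ 81.1 kN

With equal pressure on both faces, forces on the annular region cancel; the net push is pressure × rod cross-section.
Rod cross-section A_rod = π/4 × (74.5 mm)² = 4359 mm^2
F = P × A_rod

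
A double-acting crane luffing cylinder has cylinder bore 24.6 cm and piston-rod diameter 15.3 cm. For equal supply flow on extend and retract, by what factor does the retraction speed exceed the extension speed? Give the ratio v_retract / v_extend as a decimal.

Cap-side area A_cap = π/4 × (24.6 cm)² = 475.3 cm^2
Rod-side annular area A_ann = π/4 × (24.6² − 15.3²) = 291.4 cm^2
For equal Q, v ∝ 1/A, so v_ret/v_ext = A_cap/A_ann.

v_ret/v_ext ≈ 1.63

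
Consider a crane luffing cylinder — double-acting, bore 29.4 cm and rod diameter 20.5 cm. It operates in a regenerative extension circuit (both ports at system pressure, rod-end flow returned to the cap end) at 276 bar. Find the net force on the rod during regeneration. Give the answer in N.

With equal pressure on both faces, forces on the annular region cancel; the net push is pressure × rod cross-section.
Rod cross-section A_rod = π/4 × (20.5 cm)² = 330.1 cm^2
F = P × A_rod

F ≈ 9.11e5 N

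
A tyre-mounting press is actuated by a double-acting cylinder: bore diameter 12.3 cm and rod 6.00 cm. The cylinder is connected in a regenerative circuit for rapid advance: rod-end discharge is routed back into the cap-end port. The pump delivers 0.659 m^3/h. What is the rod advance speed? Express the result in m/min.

In regeneration the rod-end outflow joins the pump flow into the cap end, so the net volume the pump must supply per unit advance equals the rod cross-section area.
Rod cross-section A_rod = π/4 × (6.00 cm)² = 28.27 cm^2
v = Q_pump / A_rod

v ≈ 3.88 m/min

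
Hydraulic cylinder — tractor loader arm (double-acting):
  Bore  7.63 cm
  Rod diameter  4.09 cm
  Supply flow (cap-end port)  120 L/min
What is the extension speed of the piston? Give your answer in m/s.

v ≈ 0.437 m/s

Cap-side area A_cap = π/4 × (7.63 cm)² = 45.72 cm^2
v = Q / A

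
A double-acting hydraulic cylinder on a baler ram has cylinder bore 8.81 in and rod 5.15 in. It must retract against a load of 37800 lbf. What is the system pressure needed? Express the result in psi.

P ≈ 942 psi

Rod-side annular area A_ann = π/4 × (8.81² − 5.15²) = 40.13 in^2
Retraction: pressure acts on the annular area.
P = F / A = 37800 lbf / A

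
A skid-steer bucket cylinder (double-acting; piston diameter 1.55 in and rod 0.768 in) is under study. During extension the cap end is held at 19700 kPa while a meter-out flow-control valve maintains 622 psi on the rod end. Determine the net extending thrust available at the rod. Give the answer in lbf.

F ≈ 4510 lbf

Cap-side area A_cap = π/4 × (1.55 in)² = 1.887 in^2
Rod-side annular area A_ann = π/4 × (1.55² − 0.768²) = 1.424 in^2
Net thrust = P_cap·A_cap − P_rod·A_ann = 5391 lbf − 885.5 lbf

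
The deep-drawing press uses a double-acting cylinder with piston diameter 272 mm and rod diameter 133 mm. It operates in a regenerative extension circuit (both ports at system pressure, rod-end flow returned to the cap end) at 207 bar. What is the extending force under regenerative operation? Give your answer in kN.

With equal pressure on both faces, forces on the annular region cancel; the net push is pressure × rod cross-section.
Rod cross-section A_rod = π/4 × (133 mm)² = 13890 mm^2
F = P × A_rod

F ≈ 288 kN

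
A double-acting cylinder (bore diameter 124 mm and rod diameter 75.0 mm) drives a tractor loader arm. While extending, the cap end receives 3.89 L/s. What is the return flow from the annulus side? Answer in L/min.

Cap-side area A_cap = π/4 × (124 mm)² = 12080 mm^2
Rod-side annular area A_ann = π/4 × (124² − 75.0²) = 7658 mm^2
Piston speed v = Q_in/A_cap; rod-end outflow Q_out = v × A_ann = Q_in × A_ann/A_cap.

Q_out ≈ 148 L/min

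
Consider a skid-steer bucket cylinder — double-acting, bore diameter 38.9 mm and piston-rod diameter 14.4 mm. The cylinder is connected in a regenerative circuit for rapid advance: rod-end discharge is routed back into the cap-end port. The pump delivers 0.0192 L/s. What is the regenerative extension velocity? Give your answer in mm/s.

In regeneration the rod-end outflow joins the pump flow into the cap end, so the net volume the pump must supply per unit advance equals the rod cross-section area.
Rod cross-section A_rod = π/4 × (14.4 mm)² = 162.9 mm^2
v = Q_pump / A_rod

v ≈ 118 mm/s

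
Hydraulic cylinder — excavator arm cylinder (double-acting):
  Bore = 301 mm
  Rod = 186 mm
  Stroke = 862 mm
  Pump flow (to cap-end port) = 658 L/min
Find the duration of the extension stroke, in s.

Cap-side area A_cap = π/4 × (301 mm)² = 71160 mm^2
Swept volume V = A × L; t = V / Q = A·L / Q

t ≈ 5.59 s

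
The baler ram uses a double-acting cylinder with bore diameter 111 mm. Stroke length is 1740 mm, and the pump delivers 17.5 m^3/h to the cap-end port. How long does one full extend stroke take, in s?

t ≈ 3.46 s

Cap-side area A_cap = π/4 × (111 mm)² = 9677 mm^2
Swept volume V = A × L; t = V / Q = A·L / Q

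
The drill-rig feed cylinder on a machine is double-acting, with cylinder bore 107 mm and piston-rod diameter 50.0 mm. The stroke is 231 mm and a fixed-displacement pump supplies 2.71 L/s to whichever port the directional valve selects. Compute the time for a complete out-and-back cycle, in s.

t ≈ 1.37 s

Cap-side area A_cap = π/4 × (107 mm)² = 8992 mm^2
Rod-side annular area A_ann = π/4 × (107² − 50.0²) = 7029 mm^2
t_ext = A_cap·L/Q = 0.7665 s
t_ret = A_ann·L/Q = 0.5991 s
t_cycle = t_ext + t_ret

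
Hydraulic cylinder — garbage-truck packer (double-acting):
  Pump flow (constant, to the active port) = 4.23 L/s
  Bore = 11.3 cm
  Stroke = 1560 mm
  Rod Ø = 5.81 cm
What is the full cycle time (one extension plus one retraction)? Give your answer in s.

t ≈ 6.42 s

Cap-side area A_cap = π/4 × (11.3 cm)² = 100.3 cm^2
Rod-side annular area A_ann = π/4 × (11.3² − 5.81²) = 73.78 cm^2
t_ext = A_cap·L/Q = 3.699 s
t_ret = A_ann·L/Q = 2.721 s
t_cycle = t_ext + t_ret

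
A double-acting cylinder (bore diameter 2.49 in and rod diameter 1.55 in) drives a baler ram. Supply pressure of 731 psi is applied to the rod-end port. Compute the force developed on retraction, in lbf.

Rod-side annular area A_ann = π/4 × (2.49² − 1.55²) = 2.983 in^2
On retraction the pressure acts on the annular area (bore minus rod).
F = P × A_ann

F ≈ 2180 lbf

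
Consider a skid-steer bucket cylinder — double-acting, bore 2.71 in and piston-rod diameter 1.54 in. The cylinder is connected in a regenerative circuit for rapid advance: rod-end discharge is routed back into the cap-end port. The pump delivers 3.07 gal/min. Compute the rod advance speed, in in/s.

In regeneration the rod-end outflow joins the pump flow into the cap end, so the net volume the pump must supply per unit advance equals the rod cross-section area.
Rod cross-section A_rod = π/4 × (1.54 in)² = 1.863 in^2
v = Q_pump / A_rod

v ≈ 6.35 in/s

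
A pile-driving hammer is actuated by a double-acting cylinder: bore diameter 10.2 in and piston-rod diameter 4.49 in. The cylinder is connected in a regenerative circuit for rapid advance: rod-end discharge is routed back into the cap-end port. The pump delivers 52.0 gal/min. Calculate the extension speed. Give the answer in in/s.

In regeneration the rod-end outflow joins the pump flow into the cap end, so the net volume the pump must supply per unit advance equals the rod cross-section area.
Rod cross-section A_rod = π/4 × (4.49 in)² = 15.83 in^2
v = Q_pump / A_rod

v ≈ 12.6 in/s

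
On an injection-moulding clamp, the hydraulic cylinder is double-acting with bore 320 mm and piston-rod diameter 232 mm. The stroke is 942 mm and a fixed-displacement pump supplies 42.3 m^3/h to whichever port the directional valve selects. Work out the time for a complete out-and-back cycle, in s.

Cap-side area A_cap = π/4 × (320 mm)² = 80420 mm^2
Rod-side annular area A_ann = π/4 × (320² − 232²) = 38150 mm^2
t_ext = A_cap·L/Q = 6.448 s
t_ret = A_ann·L/Q = 3.059 s
t_cycle = t_ext + t_ret

t ≈ 9.51 s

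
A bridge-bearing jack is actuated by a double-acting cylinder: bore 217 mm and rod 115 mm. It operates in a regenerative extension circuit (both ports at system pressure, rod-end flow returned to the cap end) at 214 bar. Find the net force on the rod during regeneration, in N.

With equal pressure on both faces, forces on the annular region cancel; the net push is pressure × rod cross-section.
Rod cross-section A_rod = π/4 × (115 mm)² = 10390 mm^2
F = P × A_rod

F ≈ 2.22e5 N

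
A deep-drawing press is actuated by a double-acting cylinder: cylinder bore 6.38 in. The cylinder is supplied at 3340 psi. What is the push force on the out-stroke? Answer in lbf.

F ≈ 1.07e5 lbf

Cap-side area A_cap = π/4 × (6.38 in)² = 31.97 in^2
F = P × A_cap = 3340 psi × A_cap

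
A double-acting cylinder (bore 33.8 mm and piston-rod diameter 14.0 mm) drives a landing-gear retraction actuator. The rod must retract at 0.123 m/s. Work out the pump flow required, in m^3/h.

Q ≈ 0.329 m^3/h

Rod-side annular area A_ann = π/4 × (33.8² − 14.0²) = 743.3 mm^2
Q = A × v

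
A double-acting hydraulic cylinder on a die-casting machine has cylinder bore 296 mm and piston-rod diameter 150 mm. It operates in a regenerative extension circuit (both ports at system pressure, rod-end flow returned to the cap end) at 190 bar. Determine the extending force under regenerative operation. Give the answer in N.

F ≈ 3.36e5 N

With equal pressure on both faces, forces on the annular region cancel; the net push is pressure × rod cross-section.
Rod cross-section A_rod = π/4 × (150 mm)² = 17670 mm^2
F = P × A_rod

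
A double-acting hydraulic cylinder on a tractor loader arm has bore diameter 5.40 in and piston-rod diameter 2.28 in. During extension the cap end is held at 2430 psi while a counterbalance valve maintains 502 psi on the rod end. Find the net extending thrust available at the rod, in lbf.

Cap-side area A_cap = π/4 × (5.40 in)² = 22.90 in^2
Rod-side annular area A_ann = π/4 × (5.40² − 2.28²) = 18.82 in^2
Net thrust = P_cap·A_cap − P_rod·A_ann = 55650 lbf − 9447 lbf

F ≈ 46200 lbf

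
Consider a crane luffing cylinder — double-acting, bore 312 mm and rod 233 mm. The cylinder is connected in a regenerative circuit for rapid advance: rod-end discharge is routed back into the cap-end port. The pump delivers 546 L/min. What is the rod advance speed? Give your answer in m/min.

v ≈ 12.8 m/min

In regeneration the rod-end outflow joins the pump flow into the cap end, so the net volume the pump must supply per unit advance equals the rod cross-section area.
Rod cross-section A_rod = π/4 × (233 mm)² = 42640 mm^2
v = Q_pump / A_rod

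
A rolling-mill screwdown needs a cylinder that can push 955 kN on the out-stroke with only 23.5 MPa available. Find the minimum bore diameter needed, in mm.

Extension force acts on the full piston face: F = P × (π/4)D².
D = √(4F / (πP)) = √(4 × 955 kN / (π × 23.5 MPa))

D ≈ 227 mm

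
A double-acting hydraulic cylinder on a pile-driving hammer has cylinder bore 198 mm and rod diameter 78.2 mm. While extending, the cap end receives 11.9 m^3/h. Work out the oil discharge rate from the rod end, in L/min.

Q_out ≈ 167 L/min

Cap-side area A_cap = π/4 × (198 mm)² = 30790 mm^2
Rod-side annular area A_ann = π/4 × (198² − 78.2²) = 25990 mm^2
Piston speed v = Q_in/A_cap; rod-end outflow Q_out = v × A_ann = Q_in × A_ann/A_cap.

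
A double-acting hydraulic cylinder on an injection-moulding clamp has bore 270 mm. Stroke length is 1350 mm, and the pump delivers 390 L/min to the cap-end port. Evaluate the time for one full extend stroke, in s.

t ≈ 11.9 s

Cap-side area A_cap = π/4 × (270 mm)² = 57260 mm^2
Swept volume V = A × L; t = V / Q = A·L / Q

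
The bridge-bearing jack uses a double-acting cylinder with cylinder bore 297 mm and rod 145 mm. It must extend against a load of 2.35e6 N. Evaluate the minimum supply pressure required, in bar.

Cap-side area A_cap = π/4 × (297 mm)² = 69280 mm^2
P = F / A = 2.35e6 N / A

P ≈ 339 bar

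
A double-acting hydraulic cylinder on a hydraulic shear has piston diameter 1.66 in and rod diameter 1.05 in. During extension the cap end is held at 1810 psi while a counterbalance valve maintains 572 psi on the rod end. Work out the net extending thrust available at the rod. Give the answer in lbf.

F ≈ 3170 lbf

Cap-side area A_cap = π/4 × (1.66 in)² = 2.164 in^2
Rod-side annular area A_ann = π/4 × (1.66² − 1.05²) = 1.298 in^2
Net thrust = P_cap·A_cap − P_rod·A_ann = 3917 lbf − 742.7 lbf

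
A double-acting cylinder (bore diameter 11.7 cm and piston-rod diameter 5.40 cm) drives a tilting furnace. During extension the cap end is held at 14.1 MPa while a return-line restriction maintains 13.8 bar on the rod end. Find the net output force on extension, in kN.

F ≈ 140 kN

Cap-side area A_cap = π/4 × (11.7 cm)² = 107.5 cm^2
Rod-side annular area A_ann = π/4 × (11.7² − 5.40²) = 84.61 cm^2
Net thrust = P_cap·A_cap − P_rod·A_ann = 151.6 kN − 11.68 kN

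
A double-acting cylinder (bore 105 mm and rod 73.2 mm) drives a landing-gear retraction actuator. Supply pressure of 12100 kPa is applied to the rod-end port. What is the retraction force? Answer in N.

Rod-side annular area A_ann = π/4 × (105² − 73.2²) = 4451 mm^2
On retraction the pressure acts on the annular area (bore minus rod).
F = P × A_ann

F ≈ 53900 N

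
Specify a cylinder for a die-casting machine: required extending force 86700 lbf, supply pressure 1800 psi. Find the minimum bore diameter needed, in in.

D ≈ 7.83 in

Extension force acts on the full piston face: F = P × (π/4)D².
D = √(4F / (πP)) = √(4 × 86700 lbf / (π × 1800 psi))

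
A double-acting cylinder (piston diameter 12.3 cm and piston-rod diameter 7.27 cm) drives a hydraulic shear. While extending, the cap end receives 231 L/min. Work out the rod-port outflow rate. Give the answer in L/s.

Cap-side area A_cap = π/4 × (12.3 cm)² = 118.8 cm^2
Rod-side annular area A_ann = π/4 × (12.3² − 7.27²) = 77.31 cm^2
Piston speed v = Q_in/A_cap; rod-end outflow Q_out = v × A_ann = Q_in × A_ann/A_cap.

Q_out ≈ 2.51 L/s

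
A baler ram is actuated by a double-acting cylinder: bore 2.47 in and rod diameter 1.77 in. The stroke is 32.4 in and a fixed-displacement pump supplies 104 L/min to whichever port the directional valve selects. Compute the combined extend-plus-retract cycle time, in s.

Cap-side area A_cap = π/4 × (2.47 in)² = 4.792 in^2
Rod-side annular area A_ann = π/4 × (2.47² − 1.77²) = 2.331 in^2
t_ext = A_cap·L/Q = 1.468 s
t_ret = A_ann·L/Q = 0.7140 s
t_cycle = t_ext + t_ret

t ≈ 2.18 s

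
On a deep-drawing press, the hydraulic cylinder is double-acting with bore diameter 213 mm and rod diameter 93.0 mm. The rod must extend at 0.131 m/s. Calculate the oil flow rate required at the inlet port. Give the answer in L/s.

Cap-side area A_cap = π/4 × (213 mm)² = 35630 mm^2
Q = A × v

Q ≈ 4.67 L/s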